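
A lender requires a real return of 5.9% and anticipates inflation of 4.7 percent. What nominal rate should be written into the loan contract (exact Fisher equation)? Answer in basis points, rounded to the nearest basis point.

1088 basis points

(1 + i) = (1 + r)(1 + π) = 1.05900 × 1.04700 = 1.108773
i = 1.108773 − 1, so the required nominal rate is 1088 basis points.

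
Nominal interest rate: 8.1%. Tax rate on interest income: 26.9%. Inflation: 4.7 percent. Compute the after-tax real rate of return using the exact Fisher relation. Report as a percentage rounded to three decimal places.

1.166%

After-tax nominal return = 8.1% × (1 − 0.269) = 5.9211%.
1 + r = 1.059211 / 1.04700 = 1.011663
After-tax real rate = 1.011663 − 1 → 1.166%.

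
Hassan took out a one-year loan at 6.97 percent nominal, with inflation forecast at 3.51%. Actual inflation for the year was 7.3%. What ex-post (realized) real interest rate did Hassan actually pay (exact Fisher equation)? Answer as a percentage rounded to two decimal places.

-0.31%

Ex-post: (1 + 0.0697)/(1 + 0.0730) − 1 = -0.3075%
So the realized real rate is -0.31%.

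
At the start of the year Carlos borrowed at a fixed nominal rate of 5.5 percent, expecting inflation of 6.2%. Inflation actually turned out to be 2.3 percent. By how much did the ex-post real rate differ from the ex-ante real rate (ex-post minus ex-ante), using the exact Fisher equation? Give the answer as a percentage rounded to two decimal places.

3.79%

Ex-ante: (1 + 0.0550)/(1 + 0.0620) − 1 = -0.6591%
Ex-post: (1 + 0.0550)/(1 + 0.0230) − 1 = 3.1281%
Difference (ex-post − ex-ante) = 3.7872% → 3.79%.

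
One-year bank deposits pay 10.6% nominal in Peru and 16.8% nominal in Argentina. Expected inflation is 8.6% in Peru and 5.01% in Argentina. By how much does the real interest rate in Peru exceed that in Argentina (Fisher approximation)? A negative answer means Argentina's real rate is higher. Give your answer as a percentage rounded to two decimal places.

-9.79%

Peru: 10.6% − 8.6% = 2.000%
Argentina: 16.8% − 5.01% = 11.790%
Differential = -9.790% → -9.79%.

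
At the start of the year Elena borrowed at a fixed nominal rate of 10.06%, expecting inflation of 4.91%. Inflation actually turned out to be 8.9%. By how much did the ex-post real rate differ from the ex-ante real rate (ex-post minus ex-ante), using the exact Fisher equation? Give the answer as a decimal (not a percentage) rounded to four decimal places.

-0.0384

Ex-ante: (1 + 0.1006)/(1 + 0.0491) − 1 = 4.9090%
Ex-post: (1 + 0.1006)/(1 + 0.0890) − 1 = 1.0652%
Difference (ex-post − ex-ante) = -3.8438% → -0.0384.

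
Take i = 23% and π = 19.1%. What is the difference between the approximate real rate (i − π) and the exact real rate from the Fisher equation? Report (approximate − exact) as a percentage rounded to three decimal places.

Approximate: r ≈ 23.000% − 19.100% = 3.9000%
Exact: (1 + 0.2300)/(1 + 0.1910) − 1 = 3.2746%
Error = 3.9000% − 3.2746% = 0.6254% → 0.625%.

0.625%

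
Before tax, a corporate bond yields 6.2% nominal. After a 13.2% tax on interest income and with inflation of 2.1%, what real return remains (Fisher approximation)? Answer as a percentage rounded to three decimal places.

3.282%

After-tax nominal return = 6.2% × (1 − 0.132) = 5.3816%.
r ≈ 5.3816% − 2.1% → 3.282%.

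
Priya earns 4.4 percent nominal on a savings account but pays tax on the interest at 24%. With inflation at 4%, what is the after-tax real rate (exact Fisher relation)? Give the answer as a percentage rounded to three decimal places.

-0.631%

After-tax nominal return = 4.4% × (1 − 0.24) = 3.3440%.
1 + r = 1.03344 / 1.04000 = 0.993692
After-tax real rate = 0.993692 − 1 → -0.631%.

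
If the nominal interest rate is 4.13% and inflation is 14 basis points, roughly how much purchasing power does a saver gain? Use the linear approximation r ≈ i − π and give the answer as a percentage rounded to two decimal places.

3.99%

r ≈ i − π = 4.13% − 0.14% = 3.99%.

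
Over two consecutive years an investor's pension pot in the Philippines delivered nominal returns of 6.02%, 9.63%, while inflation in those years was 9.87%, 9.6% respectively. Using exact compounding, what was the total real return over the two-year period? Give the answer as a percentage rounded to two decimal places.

-3.48%

Nominal growth factor = 1.0602 × 1.0963 = 1.162297
Price-level growth factor = 1.0987 × 1.0960 = 1.204175
Real growth factor = 1.162297 / 1.204175 = 0.965223
Total real return = 0.965223 − 1 → -3.48%.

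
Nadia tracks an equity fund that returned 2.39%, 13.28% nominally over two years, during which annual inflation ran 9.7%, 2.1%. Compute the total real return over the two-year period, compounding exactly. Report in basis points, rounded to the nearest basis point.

Compound the nominal returns: 1.0239 × 1.1328 = 1.159874.
Compound inflation: 1.0970 × 1.0210 = 1.120037.
Deflate: 1.159874 / 1.120037 = 1.035568.
Total real return = 1.035568 − 1 → 356 basis points.

356 basis points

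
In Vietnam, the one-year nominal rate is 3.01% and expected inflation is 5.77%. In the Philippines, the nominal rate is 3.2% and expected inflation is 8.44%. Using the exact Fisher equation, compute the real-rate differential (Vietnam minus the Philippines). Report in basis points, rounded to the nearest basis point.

222 basis points

Vietnam: (1 + 0.0301)/(1 + 0.0577) − 1 = -2.6094%
The Philippines: (1 + 0.0320)/(1 + 0.0844) − 1 = -4.8322%
Differential = -2.6094% − (-4.8322%) = 2.2227% → 222 basis points.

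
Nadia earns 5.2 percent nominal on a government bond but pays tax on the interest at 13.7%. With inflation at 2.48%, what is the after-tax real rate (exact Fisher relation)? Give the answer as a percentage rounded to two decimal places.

After-tax nominal return = 5.2% × (1 − 0.137) = 4.4876%.
1 + r = 1.044876 / 1.02480 = 1.019590
After-tax real rate = 1.019590 − 1 → 1.96%.

1.96%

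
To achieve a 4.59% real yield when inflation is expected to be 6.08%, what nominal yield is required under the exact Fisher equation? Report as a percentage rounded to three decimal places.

(1 + i) = (1 + r)(1 + π) = 1.04590 × 1.06080 = 1.10949072
i = 1.10949072 − 1, so the required nominal rate is 10.949%.

10.949%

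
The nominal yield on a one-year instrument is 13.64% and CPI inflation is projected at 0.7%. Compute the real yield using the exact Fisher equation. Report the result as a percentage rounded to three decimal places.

12.850%

1 + r = 1.13640 / 1.00700 = 1.128500
r = 1.128500 − 1 = 12.8500%, i.e. 12.850%.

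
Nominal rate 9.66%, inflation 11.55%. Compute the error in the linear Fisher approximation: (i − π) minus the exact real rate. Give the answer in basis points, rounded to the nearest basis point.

Approximate: r ≈ 9.660% − 11.550% = -1.8900%
Exact: (1 + 0.0966)/(1 + 0.1155) − 1 = -1.6943%
Error = -1.8900% − (-1.6943%) = -0.1957% → -20 basis points.

-20 basis points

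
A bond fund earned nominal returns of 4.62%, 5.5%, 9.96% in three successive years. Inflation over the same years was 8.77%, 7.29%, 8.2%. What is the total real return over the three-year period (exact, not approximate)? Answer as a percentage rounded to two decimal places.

Nominal growth factor = 1.0462 × 1.0550 × 1.0996 = 1.213674
Price-level growth factor = 1.0877 × 1.0729 × 1.0820 = 1.262687
Real growth factor = 1.213674 / 1.262687 = 0.961183
Total real return = 0.961183 − 1 → -3.88%.

-3.88%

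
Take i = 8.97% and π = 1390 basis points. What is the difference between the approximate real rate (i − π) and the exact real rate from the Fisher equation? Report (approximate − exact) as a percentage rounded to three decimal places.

Approximate: r ≈ 8.970% − 13.900% = -4.9300%
Exact: (1 + 0.0897)/(1 + 0.1390) − 1 = -4.3284%
Error = -4.9300% − (-4.3284%) = -0.6016% → -0.602%.

-0.602%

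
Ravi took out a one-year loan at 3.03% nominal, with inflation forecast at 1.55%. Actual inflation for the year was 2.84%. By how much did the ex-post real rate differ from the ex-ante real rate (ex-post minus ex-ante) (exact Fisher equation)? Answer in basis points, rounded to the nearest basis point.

-127 basis points

Ex-ante: (1 + 0.0303)/(1 + 0.0155) − 1 = 1.4574%
Ex-post: (1 + 0.0303)/(1 + 0.0284) − 1 = 0.1848%
Difference (ex-post − ex-ante) = -1.2727% → -127 basis points.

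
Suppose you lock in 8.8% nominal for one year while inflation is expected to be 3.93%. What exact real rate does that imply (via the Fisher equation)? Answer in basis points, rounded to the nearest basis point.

469 basis points

By the Fisher equation, 1 + r = (1 + i)/(1 + π).
1 + r = 1.08800 / 1.03930 = 1.046858
r = 1.046858 − 1 = 4.6858%, i.e. 469 basis points.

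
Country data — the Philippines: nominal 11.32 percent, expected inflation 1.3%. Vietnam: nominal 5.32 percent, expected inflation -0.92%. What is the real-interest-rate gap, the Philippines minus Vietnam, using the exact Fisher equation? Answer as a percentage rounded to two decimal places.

3.59%

The Philippines: (1 + 0.1132)/(1 + 0.0130) − 1 = 9.8914%
Vietnam: (1 + 0.0532)/(1 − 0.0092) − 1 = 6.2979%
Differential = 9.8914% − 6.2979% = 3.5935% → 3.59%.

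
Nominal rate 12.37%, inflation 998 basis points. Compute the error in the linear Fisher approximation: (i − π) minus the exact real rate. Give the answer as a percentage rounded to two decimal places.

0.22%

Approximate: r ≈ 12.370% − 9.980% = 2.3900%
Exact: (1 + 0.1237)/(1 + 0.0998) − 1 = 2.1731%
Error = 2.3900% − 2.1731% = 0.2169% → 0.22%.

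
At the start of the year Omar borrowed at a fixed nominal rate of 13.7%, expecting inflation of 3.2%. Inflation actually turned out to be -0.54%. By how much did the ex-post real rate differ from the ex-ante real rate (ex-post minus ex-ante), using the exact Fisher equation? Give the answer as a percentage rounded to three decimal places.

4.143%

Ex-ante: (1 + 0.1370)/(1 + 0.0320) − 1 = 10.1744%
Ex-post: (1 + 0.1370)/(1 − 0.0054) − 1 = 14.3173%
Difference (ex-post − ex-ante) = 4.1429% → 4.143%.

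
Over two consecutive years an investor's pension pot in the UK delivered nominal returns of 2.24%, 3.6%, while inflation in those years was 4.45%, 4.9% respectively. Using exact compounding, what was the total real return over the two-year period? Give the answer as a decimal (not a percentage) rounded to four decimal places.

-0.0333

Nominal growth factor = 1.0224 × 1.0360 = 1.059206
Price-level growth factor = 1.0445 × 1.0490 = 1.095681
Real growth factor = 1.059206 / 1.095681 = 0.966711
Total real return = 0.966711 − 1 → -0.0333.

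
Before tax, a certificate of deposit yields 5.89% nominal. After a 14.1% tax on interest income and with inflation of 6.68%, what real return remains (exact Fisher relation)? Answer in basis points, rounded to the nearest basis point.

-152 basis points

After-tax nominal return = 5.89% × (1 − 0.141) = 5.05951%.
1 + r = 1.0505951 / 1.06680 = 0.984810
After-tax real rate = 0.984810 − 1 → -152 basis points.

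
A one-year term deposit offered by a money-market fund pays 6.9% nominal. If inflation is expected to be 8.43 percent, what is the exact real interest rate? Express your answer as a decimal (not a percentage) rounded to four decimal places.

By the Fisher equation, 1 + r = (1 + i)/(1 + π).
1 + r = 1.06900 / 1.08430 = 0.985890
r = 0.985890 − 1 = -1.4110%, i.e. -0.0141.

-0.0141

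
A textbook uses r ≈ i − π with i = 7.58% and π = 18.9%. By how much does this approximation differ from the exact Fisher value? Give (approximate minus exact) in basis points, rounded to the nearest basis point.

Approximate: r ≈ 7.580% − 18.900% = -11.3200%
Exact: (1 + 0.0758)/(1 + 0.1890) − 1 = -9.5206%
Error = -11.3200% − (-9.5206%) = -1.7994% → -180 basis points.

-180 basis points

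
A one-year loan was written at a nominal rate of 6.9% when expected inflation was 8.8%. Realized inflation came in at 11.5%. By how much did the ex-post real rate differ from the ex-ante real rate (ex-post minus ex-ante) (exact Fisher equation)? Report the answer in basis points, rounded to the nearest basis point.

Ex-ante: (1 + 0.0690)/(1 + 0.0880) − 1 = -1.7463%
Ex-post: (1 + 0.0690)/(1 + 0.1150) − 1 = -4.1256%
Difference (ex-post − ex-ante) = -2.3792% → -238 basis points.

-238 basis points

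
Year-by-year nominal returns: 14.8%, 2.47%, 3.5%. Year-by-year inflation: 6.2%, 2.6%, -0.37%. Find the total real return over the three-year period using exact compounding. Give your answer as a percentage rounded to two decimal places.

12.15%

Nominal growth factor = 1.1480 × 1.0247 × 1.0350 = 1.217528
Price-level growth factor = 1.0620 × 1.0260 × 0.9963 = 1.085580
Real growth factor = 1.217528 / 1.085580 = 1.121546
Total real return = 1.121546 − 1 → 12.15%.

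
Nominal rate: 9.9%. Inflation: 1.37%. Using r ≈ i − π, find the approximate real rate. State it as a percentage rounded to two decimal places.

8.53%

r ≈ i − π = 9.9% − 1.37% = 8.53%.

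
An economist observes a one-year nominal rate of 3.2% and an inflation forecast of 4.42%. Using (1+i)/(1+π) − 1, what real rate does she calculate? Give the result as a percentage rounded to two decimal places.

-1.17%

1 + r = 1.03200 / 1.04420 = 0.988316
r = 0.988316 − 1 = -1.1684%, i.e. -1.17%.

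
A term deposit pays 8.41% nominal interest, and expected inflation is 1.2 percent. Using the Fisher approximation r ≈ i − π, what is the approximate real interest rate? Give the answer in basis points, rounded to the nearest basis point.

r ≈ i − π = 8.41% − 1.2% = 721 basis points.

721 basis points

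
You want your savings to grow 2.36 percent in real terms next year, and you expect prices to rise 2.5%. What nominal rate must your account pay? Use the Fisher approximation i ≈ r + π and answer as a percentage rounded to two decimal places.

4.86%

i ≈ r + π = 2.36% + 2.5% = 4.86%.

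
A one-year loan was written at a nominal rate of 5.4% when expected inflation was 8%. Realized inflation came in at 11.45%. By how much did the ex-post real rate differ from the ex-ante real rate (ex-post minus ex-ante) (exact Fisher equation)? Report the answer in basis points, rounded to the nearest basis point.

Ex-ante: (1 + 0.0540)/(1 + 0.0800) − 1 = -2.4074%
Ex-post: (1 + 0.0540)/(1 + 0.1145) − 1 = -5.4284%
Difference (ex-post − ex-ante) = -3.0210% → -302 basis points.

-302 basis points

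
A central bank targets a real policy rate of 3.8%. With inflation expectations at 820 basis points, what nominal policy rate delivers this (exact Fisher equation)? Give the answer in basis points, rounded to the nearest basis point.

1231 basis points

(1 + i) = (1 + r)(1 + π) = 1.03800 × 1.08200 = 1.123116
i = 1.123116 − 1, so the required nominal rate is 1231 basis points.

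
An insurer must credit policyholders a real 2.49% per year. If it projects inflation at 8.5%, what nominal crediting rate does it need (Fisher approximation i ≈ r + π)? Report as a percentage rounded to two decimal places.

i ≈ r + π = 2.49% + 8.5% = 10.99%.

10.99%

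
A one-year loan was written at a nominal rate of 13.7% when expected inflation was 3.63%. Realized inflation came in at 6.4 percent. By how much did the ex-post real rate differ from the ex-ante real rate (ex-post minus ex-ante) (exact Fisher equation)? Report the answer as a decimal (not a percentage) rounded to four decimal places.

Ex-ante: (1 + 0.1370)/(1 + 0.0363) − 1 = 9.7173%
Ex-post: (1 + 0.1370)/(1 + 0.0640) − 1 = 6.8609%
Difference (ex-post − ex-ante) = -2.8564% → -0.0286.

-0.0286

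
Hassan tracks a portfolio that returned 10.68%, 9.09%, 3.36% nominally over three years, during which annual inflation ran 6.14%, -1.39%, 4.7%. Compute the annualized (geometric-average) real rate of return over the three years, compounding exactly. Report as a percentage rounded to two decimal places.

4.43%

Compound the nominal returns: 1.1068 × 1.0909 × 1.0336 = 1.24797703.
Compound inflation: 1.0614 × 0.9861 × 1.0470 = 1.09583893.
Deflate: 1.24797703 / 1.09583893 = 1.13883254.
Annualized real rate = 1.13883254^(1/3) − 1 = 4.4287% → 4.43%.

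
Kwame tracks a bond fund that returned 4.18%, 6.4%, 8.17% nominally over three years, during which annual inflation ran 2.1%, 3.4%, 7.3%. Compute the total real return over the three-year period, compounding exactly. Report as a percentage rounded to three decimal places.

5.849%

Compound the nominal returns: 1.0418 × 1.0640 × 1.0817 = 1.199038.
Compound inflation: 1.0210 × 1.0340 × 1.0730 = 1.132781.
Deflate: 1.199038 / 1.132781 = 1.058490.
Total real return = 1.058490 − 1 → 5.849%.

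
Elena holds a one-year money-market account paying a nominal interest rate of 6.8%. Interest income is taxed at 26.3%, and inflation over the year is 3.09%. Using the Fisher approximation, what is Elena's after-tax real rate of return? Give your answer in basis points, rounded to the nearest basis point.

192 basis points

After-tax nominal return = 6.8% × (1 − 0.263) = 5.0116%.
r ≈ 5.0116% − 3.09% → 192 basis points.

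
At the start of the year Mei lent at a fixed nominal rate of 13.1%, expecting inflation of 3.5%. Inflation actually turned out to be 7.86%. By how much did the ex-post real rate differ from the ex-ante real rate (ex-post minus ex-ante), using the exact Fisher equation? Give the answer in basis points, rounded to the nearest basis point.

Ex-ante: (1 + 0.1310)/(1 + 0.0350) − 1 = 9.2754%
Ex-post: (1 + 0.1310)/(1 + 0.0786) − 1 = 4.8581%
Difference (ex-post − ex-ante) = -4.4172% → -442 basis points.

-442 basis points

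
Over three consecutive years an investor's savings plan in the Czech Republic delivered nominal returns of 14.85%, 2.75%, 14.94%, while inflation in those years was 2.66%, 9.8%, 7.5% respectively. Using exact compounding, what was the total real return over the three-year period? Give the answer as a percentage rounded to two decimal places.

11.94%

Nominal growth factor = 1.1485 × 1.0275 × 1.1494 = 1.356388
Price-level growth factor = 1.0266 × 1.0980 × 1.0750 = 1.211747
Real growth factor = 1.356388 / 1.211747 = 1.119366
Total real return = 1.119366 − 1 → 11.94%.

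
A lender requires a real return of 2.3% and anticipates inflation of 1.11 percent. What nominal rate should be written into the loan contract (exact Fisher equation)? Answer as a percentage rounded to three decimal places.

3.436%

(1 + i) = (1 + r)(1 + π) = 1.02300 × 1.01110 = 1.0343553
i = 1.0343553 − 1, so the required nominal rate is 3.436%.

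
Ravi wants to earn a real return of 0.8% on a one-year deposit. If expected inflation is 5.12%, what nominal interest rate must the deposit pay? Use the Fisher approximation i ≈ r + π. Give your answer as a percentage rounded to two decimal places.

i ≈ r + π = 0.8% + 5.12% = 5.92%.

5.92%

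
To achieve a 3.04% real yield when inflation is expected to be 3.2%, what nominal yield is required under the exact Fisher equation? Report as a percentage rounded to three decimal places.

6.337%

(1 + i) = (1 + r)(1 + π) = 1.03040 × 1.03200 = 1.0633728
i = 1.0633728 − 1, so the required nominal rate is 6.337%.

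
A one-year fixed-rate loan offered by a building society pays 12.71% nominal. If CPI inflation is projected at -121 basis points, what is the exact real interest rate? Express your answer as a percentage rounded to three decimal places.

14.090%

1 + r = 1.12710 / 0.98790 = 1.1409049
r = 1.1409049 − 1 = 14.09049%, i.e. 14.090%.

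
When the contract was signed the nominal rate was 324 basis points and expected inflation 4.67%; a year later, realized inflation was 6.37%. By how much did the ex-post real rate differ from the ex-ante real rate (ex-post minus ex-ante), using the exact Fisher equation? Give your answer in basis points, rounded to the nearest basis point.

-158 basis points

Ex-ante: (1 + 0.0324)/(1 + 0.0467) − 1 = -1.3662%
Ex-post: (1 + 0.0324)/(1 + 0.0637) − 1 = -2.9426%
Difference (ex-post − ex-ante) = -1.5764% → -158 basis points.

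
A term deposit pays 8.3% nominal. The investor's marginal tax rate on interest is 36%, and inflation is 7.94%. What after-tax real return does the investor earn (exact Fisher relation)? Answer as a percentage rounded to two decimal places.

-2.43%

After-tax nominal return = 8.3% × (1 − 0.36) = 5.3120%.
1 + r = 1.05312 / 1.07940 = 0.975653
After-tax real rate = 0.975653 − 1 → -2.43%.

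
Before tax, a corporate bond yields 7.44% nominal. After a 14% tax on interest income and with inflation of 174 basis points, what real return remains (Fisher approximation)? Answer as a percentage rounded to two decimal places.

4.66%

After-tax nominal return = 7.44% × (1 − 0.14) = 6.3984%.
r ≈ 6.3984% − 1.74% → 4.66%.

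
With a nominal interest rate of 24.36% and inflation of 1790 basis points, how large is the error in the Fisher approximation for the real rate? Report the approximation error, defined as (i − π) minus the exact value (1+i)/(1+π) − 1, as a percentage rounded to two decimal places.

0.98%

Approximate: r ≈ 24.360% − 17.900% = 6.4600%
Exact: (1 + 0.2436)/(1 + 0.1790) − 1 = 5.4792%
Error = 6.4600% − 5.4792% = 0.9808% → 0.98%.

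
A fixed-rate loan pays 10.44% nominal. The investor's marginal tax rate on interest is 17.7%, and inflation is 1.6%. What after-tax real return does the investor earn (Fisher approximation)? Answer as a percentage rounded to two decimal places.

After-tax nominal return = 10.44% × (1 − 0.177) = 8.59212%.
r ≈ 8.59212% − 1.6% → 6.99%.

6.99%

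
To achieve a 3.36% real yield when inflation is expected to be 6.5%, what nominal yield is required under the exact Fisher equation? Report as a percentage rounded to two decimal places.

10.08%

(1 + i) = (1 + r)(1 + π) = 1.03360 × 1.06500 = 1.100784
i = 1.100784 − 1, so the required nominal rate is 10.08%.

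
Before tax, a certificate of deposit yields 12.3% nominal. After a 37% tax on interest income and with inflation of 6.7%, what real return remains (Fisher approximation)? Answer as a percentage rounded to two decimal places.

After-tax nominal return = 12.3% × (1 − 0.37) = 7.7490%.
r ≈ 7.7490% − 6.7% → 1.05%.

1.05%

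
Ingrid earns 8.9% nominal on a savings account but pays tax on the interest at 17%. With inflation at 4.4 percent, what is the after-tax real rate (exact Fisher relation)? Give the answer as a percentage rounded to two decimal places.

2.86%

After-tax nominal return = 8.9% × (1 − 0.17) = 7.3870%.
1 + r = 1.07387 / 1.04400 = 1.028611
After-tax real rate = 1.028611 − 1 → 2.86%.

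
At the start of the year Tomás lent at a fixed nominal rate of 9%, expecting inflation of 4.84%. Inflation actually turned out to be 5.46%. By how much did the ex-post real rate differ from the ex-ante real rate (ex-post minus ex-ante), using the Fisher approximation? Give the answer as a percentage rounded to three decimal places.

-0.620%

Ex-ante: 9% − 4.84% = 4.160%
Ex-post: 9% − 5.46% = 3.540%
Difference (ex-post − ex-ante) = -0.6200% → -0.620%.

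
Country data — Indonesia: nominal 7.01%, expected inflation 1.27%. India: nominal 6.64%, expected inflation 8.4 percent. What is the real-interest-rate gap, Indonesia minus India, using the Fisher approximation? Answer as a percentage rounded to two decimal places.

Indonesia: 7.01% − 1.27% = 5.740%
India: 6.64% − 8.4% = -1.760%
Differential = 7.500% → 7.50%.

7.50%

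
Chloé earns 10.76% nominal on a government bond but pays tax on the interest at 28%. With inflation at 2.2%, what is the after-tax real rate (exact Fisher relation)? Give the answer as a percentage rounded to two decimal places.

5.43%

After-tax nominal return = 10.76% × (1 − 0.28) = 7.7472%.
1 + r = 1.077472 / 1.02200 = 1.054278
After-tax real rate = 1.054278 − 1 → 5.43%.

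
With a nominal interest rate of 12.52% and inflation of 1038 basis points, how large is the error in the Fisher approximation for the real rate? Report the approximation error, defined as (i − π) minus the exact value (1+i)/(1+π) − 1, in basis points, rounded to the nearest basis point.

20 basis points

Approximate: r ≈ 12.520% − 10.380% = 2.1400%
Exact: (1 + 0.1252)/(1 + 0.1038) − 1 = 1.9388%
Error = 2.1400% − 1.9388% = 0.2012% → 20 basis points.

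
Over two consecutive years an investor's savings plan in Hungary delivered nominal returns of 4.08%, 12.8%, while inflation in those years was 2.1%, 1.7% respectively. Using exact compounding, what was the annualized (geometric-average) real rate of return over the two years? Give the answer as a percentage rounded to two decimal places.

6.33%

Nominal growth factor = 1.0408 × 1.1280 = 1.17402240
Price-level growth factor = 1.0210 × 1.0170 = 1.03835700
Real growth factor = 1.17402240 / 1.03835700 = 1.13065391
Annualized real rate = 1.13065391^(1/2) − 1 = 6.3322% → 6.33%.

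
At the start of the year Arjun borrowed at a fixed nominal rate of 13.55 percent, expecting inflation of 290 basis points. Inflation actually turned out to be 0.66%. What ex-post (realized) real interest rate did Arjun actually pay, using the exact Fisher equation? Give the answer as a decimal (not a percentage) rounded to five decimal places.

Ex-post: (1 + 0.1355)/(1 + 0.0066) − 1 = 12.80548%
So the realized real rate is 0.12805.

0.12805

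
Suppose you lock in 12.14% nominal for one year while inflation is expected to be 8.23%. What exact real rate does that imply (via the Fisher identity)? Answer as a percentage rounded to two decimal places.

3.61%

By the Fisher identity, 1 + r = (1 + i)/(1 + π).
1 + r = 1.12140 / 1.08230 = 1.036127
r = 1.036127 − 1 = 3.6127%, i.e. 3.61%.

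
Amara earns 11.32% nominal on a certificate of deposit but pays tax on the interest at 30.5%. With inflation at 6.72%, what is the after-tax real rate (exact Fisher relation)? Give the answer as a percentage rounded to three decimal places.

1.075%

After-tax nominal return = 11.32% × (1 − 0.305) = 7.8674%.
1 + r = 1.078674 / 1.06720 = 1.010751
After-tax real rate = 1.010751 − 1 → 1.075%.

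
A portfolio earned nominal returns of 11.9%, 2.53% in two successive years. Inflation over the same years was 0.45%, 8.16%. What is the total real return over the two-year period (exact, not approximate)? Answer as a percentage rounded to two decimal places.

Compound the nominal returns: 1.1190 × 1.0253 = 1.147311.
Compound inflation: 1.0045 × 1.0816 = 1.086467.
Deflate: 1.147311 / 1.086467 = 1.056001.
Total real return = 1.056001 − 1 → 5.60%.

5.60%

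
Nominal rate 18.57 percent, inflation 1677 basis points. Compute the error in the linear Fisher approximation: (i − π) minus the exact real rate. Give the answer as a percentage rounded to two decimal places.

0.26%

Approximate: r ≈ 18.570% − 16.770% = 1.8000%
Exact: (1 + 0.1857)/(1 + 0.1677) − 1 = 1.5415%
Error = 1.8000% − 1.5415% = 0.2585% → 0.26%.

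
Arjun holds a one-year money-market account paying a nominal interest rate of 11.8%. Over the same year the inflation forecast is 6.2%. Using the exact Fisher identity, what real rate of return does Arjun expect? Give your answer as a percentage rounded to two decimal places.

1 + r = 1.11800 / 1.06200 = 1.052731
r = 1.052731 − 1 = 5.2731%, i.e. 5.27%.

5.27%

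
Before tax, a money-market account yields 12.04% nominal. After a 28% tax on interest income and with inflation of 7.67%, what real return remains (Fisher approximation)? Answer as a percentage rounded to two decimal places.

After-tax nominal return = 12.04% × (1 − 0.28) = 8.6688%.
r ≈ 8.6688% − 7.67% → 1.00%.

1.00%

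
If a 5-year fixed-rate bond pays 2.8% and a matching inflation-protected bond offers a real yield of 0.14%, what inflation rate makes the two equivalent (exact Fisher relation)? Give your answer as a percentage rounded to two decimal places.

2.66%

(1 + π) = (1 + i)/(1 + r) = 1.02800 / 1.00140 = 1.026563
Break-even inflation = 1.026563 − 1 → 2.66%.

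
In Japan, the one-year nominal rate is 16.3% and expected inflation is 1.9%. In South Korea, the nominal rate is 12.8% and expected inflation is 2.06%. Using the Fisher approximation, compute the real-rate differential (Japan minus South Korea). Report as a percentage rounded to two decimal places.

3.66%

Japan: 16.3% − 1.9% = 14.400%
South Korea: 12.8% − 2.06% = 10.740%
Differential = 3.660% → 3.66%.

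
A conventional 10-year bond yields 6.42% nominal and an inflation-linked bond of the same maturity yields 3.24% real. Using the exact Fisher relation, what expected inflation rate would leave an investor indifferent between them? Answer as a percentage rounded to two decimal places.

(1 + π) = (1 + i)/(1 + r) = 1.06420 / 1.03240 = 1.030802
Break-even inflation = 1.030802 − 1 → 3.08%.

3.08%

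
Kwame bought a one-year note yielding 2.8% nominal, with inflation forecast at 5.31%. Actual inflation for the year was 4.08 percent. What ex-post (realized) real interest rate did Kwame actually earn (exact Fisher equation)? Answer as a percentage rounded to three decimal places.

Ex-post: (1 + 0.0280)/(1 + 0.0408) − 1 = -1.2298%
So the realized real rate is -1.230%.

-1.230%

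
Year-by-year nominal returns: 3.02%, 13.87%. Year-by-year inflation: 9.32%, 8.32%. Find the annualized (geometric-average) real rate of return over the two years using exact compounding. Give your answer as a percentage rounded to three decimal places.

-0.468%

Nominal growth factor = 1.0302 × 1.1387 = 1.17308874
Price-level growth factor = 1.0932 × 1.0832 = 1.18415424
Real growth factor = 1.17308874 / 1.18415424 = 0.99065536
Annualized real rate = 0.99065536^(1/2) − 1 = -0.4683% → -0.468%.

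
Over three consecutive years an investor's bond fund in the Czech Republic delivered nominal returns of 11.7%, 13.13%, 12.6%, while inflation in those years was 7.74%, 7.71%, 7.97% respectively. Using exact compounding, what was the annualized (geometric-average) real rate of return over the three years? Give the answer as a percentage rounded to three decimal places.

Compound the nominal returns: 1.1170 × 1.1313 × 1.1260 = 1.422883525.
Compound inflation: 1.0774 × 1.0771 × 1.0797 = 1.252956803.
Deflate: 1.422883525 / 1.252956803 = 1.135620575.
Annualized real rate = 1.135620575^(1/3) − 1 = 4.33045% → 4.330%.

4.330%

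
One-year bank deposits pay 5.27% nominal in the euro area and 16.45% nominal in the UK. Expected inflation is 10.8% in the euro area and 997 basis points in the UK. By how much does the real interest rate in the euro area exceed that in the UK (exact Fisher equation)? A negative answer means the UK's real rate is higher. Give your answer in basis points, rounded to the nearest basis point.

-1088 basis points

The euro area: (1 + 0.0527)/(1 + 0.1080) − 1 = -4.9910%
The UK: (1 + 0.1645)/(1 + 0.0997) − 1 = 5.8925%
Differential = -4.9910% − 5.8925% = -10.8835% → -1088 basis points.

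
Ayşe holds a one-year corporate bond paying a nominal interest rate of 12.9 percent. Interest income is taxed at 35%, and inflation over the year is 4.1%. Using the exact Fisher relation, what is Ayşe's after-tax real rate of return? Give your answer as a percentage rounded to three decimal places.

4.116%

After-tax nominal return = 12.9% × (1 − 0.35) = 8.3850%.
1 + r = 1.08385 / 1.04100 = 1.041162
After-tax real rate = 1.041162 − 1 → 4.116%.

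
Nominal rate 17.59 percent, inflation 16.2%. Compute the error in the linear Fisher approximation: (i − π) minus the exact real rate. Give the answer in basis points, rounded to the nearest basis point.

Approximate: r ≈ 17.590% − 16.200% = 1.3900%
Exact: (1 + 0.1759)/(1 + 0.1620) − 1 = 1.1962%
Error = 1.3900% − 1.1962% = 0.1938% → 19 basis points.

19 basis points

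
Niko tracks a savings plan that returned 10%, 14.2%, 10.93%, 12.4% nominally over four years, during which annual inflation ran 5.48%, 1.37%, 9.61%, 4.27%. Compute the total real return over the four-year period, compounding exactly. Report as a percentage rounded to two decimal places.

Nominal growth factor = 1.1000 × 1.1420 × 1.1093 × 1.1240 = 1.566297
Price-level growth factor = 1.0548 × 1.0137 × 1.0961 × 1.0427 = 1.222050
Real growth factor = 1.566297 / 1.222050 = 1.281696
Total real return = 1.281696 − 1 → 28.17%.

28.17%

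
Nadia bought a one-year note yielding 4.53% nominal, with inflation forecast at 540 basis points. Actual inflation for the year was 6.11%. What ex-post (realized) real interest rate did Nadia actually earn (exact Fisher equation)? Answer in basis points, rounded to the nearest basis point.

Ex-post: (1 + 0.0453)/(1 + 0.0611) − 1 = -1.4890%
So the realized real rate is -149 basis points.

-149 basis points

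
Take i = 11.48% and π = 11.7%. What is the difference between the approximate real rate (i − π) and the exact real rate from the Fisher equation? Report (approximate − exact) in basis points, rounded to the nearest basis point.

Approximate: r ≈ 11.480% − 11.700% = -0.2200%
Exact: (1 + 0.1148)/(1 + 0.1170) − 1 = -0.1970%
Error = -0.2200% − (-0.1970%) = -0.0230% → -2 basis points.

-2 basis points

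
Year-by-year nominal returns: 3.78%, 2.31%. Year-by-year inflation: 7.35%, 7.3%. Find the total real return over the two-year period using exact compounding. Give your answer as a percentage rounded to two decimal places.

Nominal growth factor = 1.0378 × 1.0231 = 1.061773
Price-level growth factor = 1.0735 × 1.0730 = 1.151866
Real growth factor = 1.061773 / 1.151866 = 0.921786
Total real return = 0.921786 − 1 → -7.82%.

-7.82%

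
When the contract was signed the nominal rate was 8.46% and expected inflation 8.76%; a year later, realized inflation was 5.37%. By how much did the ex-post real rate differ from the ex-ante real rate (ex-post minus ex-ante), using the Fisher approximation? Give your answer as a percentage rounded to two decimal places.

Ex-ante: 8.46% − 8.76% = -0.300%
Ex-post: 8.46% − 5.37% = 3.090%
Difference (ex-post − ex-ante) = 3.3900% → 3.39%.

3.39%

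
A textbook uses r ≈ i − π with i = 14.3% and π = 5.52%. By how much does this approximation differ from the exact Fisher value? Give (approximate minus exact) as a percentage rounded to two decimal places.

0.46%

Approximate: r ≈ 14.300% − 5.520% = 8.7800%
Exact: (1 + 0.1430)/(1 + 0.0552) − 1 = 8.3207%
Error = 8.7800% − 8.3207% = 0.4593% → 0.46%.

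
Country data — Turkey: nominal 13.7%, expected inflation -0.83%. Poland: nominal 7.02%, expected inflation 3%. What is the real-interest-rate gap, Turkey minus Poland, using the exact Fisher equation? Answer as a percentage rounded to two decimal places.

Turkey: (1 + 0.1370)/(1 − 0.0083) − 1 = 14.6516%
Poland: (1 + 0.0702)/(1 + 0.0300) − 1 = 3.9029%
Differential = 14.6516% − 3.9029% = 10.7487% → 10.75%.

10.75%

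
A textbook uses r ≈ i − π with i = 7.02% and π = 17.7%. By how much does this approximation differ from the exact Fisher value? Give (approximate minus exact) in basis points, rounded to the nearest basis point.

Approximate: r ≈ 7.020% − 17.700% = -10.6800%
Exact: (1 + 0.0702)/(1 + 0.1770) − 1 = -9.0739%
Error = -10.6800% − (-9.0739%) = -1.6061% → -161 basis points.

-161 basis points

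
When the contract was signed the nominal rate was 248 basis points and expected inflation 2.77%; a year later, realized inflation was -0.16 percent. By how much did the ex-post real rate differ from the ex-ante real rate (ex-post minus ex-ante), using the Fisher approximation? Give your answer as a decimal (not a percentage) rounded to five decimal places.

Ex-ante: 2.48% − 2.77% = -0.290%
Ex-post: 2.48% − (-0.16%) = 2.640%
Difference (ex-post − ex-ante) = 2.9300% → 0.02930.

0.02930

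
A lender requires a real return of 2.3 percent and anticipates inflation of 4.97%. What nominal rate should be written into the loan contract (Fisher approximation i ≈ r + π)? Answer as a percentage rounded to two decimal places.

i ≈ r + π = 2.3% + 4.97% = 7.27%.

7.27%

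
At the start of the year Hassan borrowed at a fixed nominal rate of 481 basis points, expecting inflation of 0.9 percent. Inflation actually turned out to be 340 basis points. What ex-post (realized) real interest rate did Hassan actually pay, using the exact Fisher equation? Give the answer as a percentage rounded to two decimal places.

Ex-post: (1 + 0.0481)/(1 + 0.0340) − 1 = 1.3636%
So the realized real rate is 1.36%.

1.36%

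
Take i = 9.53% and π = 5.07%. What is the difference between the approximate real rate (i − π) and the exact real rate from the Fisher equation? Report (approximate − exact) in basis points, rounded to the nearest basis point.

22 basis points

Approximate: r ≈ 9.530% − 5.070% = 4.4600%
Exact: (1 + 0.0953)/(1 + 0.0507) − 1 = 4.2448%
Error = 4.4600% − 4.2448% = 0.2152% → 22 basis points.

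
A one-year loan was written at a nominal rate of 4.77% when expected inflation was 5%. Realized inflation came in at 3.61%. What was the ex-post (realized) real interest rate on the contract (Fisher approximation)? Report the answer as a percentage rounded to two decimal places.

Ex-post: 4.77% − 3.61% = 1.160%
So the realized real rate is 1.16%.

1.16%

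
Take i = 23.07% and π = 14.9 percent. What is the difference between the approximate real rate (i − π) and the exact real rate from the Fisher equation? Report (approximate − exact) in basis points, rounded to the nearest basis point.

106 basis points

Approximate: r ≈ 23.070% − 14.900% = 8.1700%
Exact: (1 + 0.2307)/(1 + 0.1490) − 1 = 7.1105%
Error = 8.1700% − 7.1105% = 1.0595% → 106 basis points.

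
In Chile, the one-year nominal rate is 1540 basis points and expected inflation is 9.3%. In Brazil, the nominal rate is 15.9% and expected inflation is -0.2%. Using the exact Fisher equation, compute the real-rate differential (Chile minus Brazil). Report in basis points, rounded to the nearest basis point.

Chile: (1 + 0.1540)/(1 + 0.0930) − 1 = 5.5810%
Brazil: (1 + 0.1590)/(1 − 0.0020) − 1 = 16.1323%
Differential = 5.5810% − 16.1323% = -10.5513% → -1055 basis points.

-1055 basis points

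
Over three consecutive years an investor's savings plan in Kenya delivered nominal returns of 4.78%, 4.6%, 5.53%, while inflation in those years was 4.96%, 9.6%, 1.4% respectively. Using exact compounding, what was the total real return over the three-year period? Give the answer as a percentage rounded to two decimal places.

-0.85%

Nominal growth factor = 1.0478 × 1.0460 × 1.0553 = 1.156608
Price-level growth factor = 1.0496 × 1.0960 × 1.0140 = 1.166467
Real growth factor = 1.156608 / 1.166467 = 0.991548
Total real return = 0.991548 − 1 → -0.85%.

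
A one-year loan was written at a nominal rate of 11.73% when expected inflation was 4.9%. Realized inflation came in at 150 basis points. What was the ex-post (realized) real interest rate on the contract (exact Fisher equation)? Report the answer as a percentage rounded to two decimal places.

Ex-post: (1 + 0.1173)/(1 + 0.0150) − 1 = 10.0788%
So the realized real rate is 10.08%.

10.08%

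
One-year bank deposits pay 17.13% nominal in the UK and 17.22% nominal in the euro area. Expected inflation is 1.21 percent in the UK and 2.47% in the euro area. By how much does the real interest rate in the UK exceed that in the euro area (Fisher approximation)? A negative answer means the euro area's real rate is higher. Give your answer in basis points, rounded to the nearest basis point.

The UK: 17.13% − 1.21% = 15.920%
The euro area: 17.22% − 2.47% = 14.750%
Differential = 1.170% → 117 basis points.

117 basis points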